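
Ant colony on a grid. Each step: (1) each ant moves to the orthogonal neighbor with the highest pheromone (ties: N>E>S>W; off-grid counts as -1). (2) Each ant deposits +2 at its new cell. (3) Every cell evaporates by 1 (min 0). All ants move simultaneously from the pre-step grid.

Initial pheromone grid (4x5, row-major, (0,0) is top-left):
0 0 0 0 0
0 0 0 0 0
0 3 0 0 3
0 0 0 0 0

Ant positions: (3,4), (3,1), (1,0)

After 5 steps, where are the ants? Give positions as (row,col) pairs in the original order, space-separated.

Step 1: ant0:(3,4)->N->(2,4) | ant1:(3,1)->N->(2,1) | ant2:(1,0)->N->(0,0)
  grid max=4 at (2,1)
Step 2: ant0:(2,4)->N->(1,4) | ant1:(2,1)->N->(1,1) | ant2:(0,0)->E->(0,1)
  grid max=3 at (2,1)
Step 3: ant0:(1,4)->S->(2,4) | ant1:(1,1)->S->(2,1) | ant2:(0,1)->S->(1,1)
  grid max=4 at (2,1)
Step 4: ant0:(2,4)->N->(1,4) | ant1:(2,1)->N->(1,1) | ant2:(1,1)->S->(2,1)
  grid max=5 at (2,1)
Step 5: ant0:(1,4)->S->(2,4) | ant1:(1,1)->S->(2,1) | ant2:(2,1)->N->(1,1)
  grid max=6 at (2,1)

(2,4) (2,1) (1,1)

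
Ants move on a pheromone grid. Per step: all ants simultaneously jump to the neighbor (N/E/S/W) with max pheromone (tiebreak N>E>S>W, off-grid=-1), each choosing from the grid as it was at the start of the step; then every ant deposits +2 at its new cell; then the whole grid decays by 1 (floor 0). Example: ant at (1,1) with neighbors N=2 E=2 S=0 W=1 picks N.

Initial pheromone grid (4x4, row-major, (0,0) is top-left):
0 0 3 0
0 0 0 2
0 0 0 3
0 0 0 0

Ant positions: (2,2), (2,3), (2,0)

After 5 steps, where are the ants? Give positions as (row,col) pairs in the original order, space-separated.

Step 1: ant0:(2,2)->E->(2,3) | ant1:(2,3)->N->(1,3) | ant2:(2,0)->N->(1,0)
  grid max=4 at (2,3)
Step 2: ant0:(2,3)->N->(1,3) | ant1:(1,3)->S->(2,3) | ant2:(1,0)->N->(0,0)
  grid max=5 at (2,3)
Step 3: ant0:(1,3)->S->(2,3) | ant1:(2,3)->N->(1,3) | ant2:(0,0)->E->(0,1)
  grid max=6 at (2,3)
Step 4: ant0:(2,3)->N->(1,3) | ant1:(1,3)->S->(2,3) | ant2:(0,1)->E->(0,2)
  grid max=7 at (2,3)
Step 5: ant0:(1,3)->S->(2,3) | ant1:(2,3)->N->(1,3) | ant2:(0,2)->E->(0,3)
  grid max=8 at (2,3)

(2,3) (1,3) (0,3)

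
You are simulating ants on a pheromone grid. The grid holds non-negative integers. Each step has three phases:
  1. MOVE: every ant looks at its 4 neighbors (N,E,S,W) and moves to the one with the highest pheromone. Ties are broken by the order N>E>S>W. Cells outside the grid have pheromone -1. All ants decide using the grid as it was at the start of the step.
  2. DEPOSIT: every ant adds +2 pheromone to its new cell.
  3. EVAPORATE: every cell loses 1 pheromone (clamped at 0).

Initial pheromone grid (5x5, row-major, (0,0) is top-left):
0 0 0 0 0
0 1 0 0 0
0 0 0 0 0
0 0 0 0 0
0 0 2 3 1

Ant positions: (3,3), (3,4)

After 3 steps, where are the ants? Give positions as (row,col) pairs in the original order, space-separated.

Step 1: ant0:(3,3)->S->(4,3) | ant1:(3,4)->S->(4,4)
  grid max=4 at (4,3)
Step 2: ant0:(4,3)->E->(4,4) | ant1:(4,4)->W->(4,3)
  grid max=5 at (4,3)
Step 3: ant0:(4,4)->W->(4,3) | ant1:(4,3)->E->(4,4)
  grid max=6 at (4,3)

(4,3) (4,4)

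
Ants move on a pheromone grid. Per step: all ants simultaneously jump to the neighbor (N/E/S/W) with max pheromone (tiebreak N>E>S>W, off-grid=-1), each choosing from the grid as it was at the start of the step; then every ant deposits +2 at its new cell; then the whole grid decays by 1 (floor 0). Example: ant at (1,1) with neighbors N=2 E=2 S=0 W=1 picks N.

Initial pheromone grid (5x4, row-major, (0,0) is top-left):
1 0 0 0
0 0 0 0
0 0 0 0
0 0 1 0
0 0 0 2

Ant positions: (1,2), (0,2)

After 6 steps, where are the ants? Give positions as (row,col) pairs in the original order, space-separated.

Step 1: ant0:(1,2)->N->(0,2) | ant1:(0,2)->E->(0,3)
  grid max=1 at (0,2)
Step 2: ant0:(0,2)->E->(0,3) | ant1:(0,3)->W->(0,2)
  grid max=2 at (0,2)
Step 3: ant0:(0,3)->W->(0,2) | ant1:(0,2)->E->(0,3)
  grid max=3 at (0,2)
Step 4: ant0:(0,2)->E->(0,3) | ant1:(0,3)->W->(0,2)
  grid max=4 at (0,2)
Step 5: ant0:(0,3)->W->(0,2) | ant1:(0,2)->E->(0,3)
  grid max=5 at (0,2)
Step 6: ant0:(0,2)->E->(0,3) | ant1:(0,3)->W->(0,2)
  grid max=6 at (0,2)

(0,3) (0,2)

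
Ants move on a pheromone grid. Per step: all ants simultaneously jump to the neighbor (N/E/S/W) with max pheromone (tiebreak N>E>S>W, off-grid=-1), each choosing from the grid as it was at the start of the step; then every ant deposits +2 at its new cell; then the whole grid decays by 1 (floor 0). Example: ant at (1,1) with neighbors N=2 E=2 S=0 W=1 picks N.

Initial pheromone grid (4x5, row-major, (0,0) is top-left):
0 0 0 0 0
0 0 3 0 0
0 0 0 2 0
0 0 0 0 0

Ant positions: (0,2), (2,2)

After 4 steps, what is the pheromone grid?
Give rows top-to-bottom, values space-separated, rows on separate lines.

After step 1: ants at (1,2),(1,2)
  0 0 0 0 0
  0 0 6 0 0
  0 0 0 1 0
  0 0 0 0 0
After step 2: ants at (0,2),(0,2)
  0 0 3 0 0
  0 0 5 0 0
  0 0 0 0 0
  0 0 0 0 0
After step 3: ants at (1,2),(1,2)
  0 0 2 0 0
  0 0 8 0 0
  0 0 0 0 0
  0 0 0 0 0
After step 4: ants at (0,2),(0,2)
  0 0 5 0 0
  0 0 7 0 0
  0 0 0 0 0
  0 0 0 0 0

0 0 5 0 0
0 0 7 0 0
0 0 0 0 0
0 0 0 0 0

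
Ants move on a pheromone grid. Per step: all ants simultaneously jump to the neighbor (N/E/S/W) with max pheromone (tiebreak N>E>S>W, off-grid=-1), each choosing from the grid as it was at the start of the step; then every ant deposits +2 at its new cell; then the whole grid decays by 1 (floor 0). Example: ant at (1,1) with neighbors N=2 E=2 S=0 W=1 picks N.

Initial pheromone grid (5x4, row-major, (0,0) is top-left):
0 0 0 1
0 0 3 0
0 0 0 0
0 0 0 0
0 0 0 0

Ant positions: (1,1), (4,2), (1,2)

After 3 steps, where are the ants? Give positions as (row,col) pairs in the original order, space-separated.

Step 1: ant0:(1,1)->E->(1,2) | ant1:(4,2)->N->(3,2) | ant2:(1,2)->N->(0,2)
  grid max=4 at (1,2)
Step 2: ant0:(1,2)->N->(0,2) | ant1:(3,2)->N->(2,2) | ant2:(0,2)->S->(1,2)
  grid max=5 at (1,2)
Step 3: ant0:(0,2)->S->(1,2) | ant1:(2,2)->N->(1,2) | ant2:(1,2)->N->(0,2)
  grid max=8 at (1,2)

(1,2) (1,2) (0,2)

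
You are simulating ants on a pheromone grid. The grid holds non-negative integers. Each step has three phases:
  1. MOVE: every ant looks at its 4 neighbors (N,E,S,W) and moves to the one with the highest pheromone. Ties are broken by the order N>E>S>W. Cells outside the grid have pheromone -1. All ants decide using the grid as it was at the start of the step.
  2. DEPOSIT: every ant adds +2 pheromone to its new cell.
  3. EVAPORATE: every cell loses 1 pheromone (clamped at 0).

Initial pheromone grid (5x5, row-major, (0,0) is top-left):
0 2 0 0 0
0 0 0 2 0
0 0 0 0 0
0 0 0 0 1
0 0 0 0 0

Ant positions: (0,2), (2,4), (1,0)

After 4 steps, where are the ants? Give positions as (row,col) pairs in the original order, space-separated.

Step 1: ant0:(0,2)->W->(0,1) | ant1:(2,4)->S->(3,4) | ant2:(1,0)->N->(0,0)
  grid max=3 at (0,1)
Step 2: ant0:(0,1)->W->(0,0) | ant1:(3,4)->N->(2,4) | ant2:(0,0)->E->(0,1)
  grid max=4 at (0,1)
Step 3: ant0:(0,0)->E->(0,1) | ant1:(2,4)->S->(3,4) | ant2:(0,1)->W->(0,0)
  grid max=5 at (0,1)
Step 4: ant0:(0,1)->W->(0,0) | ant1:(3,4)->N->(2,4) | ant2:(0,0)->E->(0,1)
  grid max=6 at (0,1)

(0,0) (2,4) (0,1)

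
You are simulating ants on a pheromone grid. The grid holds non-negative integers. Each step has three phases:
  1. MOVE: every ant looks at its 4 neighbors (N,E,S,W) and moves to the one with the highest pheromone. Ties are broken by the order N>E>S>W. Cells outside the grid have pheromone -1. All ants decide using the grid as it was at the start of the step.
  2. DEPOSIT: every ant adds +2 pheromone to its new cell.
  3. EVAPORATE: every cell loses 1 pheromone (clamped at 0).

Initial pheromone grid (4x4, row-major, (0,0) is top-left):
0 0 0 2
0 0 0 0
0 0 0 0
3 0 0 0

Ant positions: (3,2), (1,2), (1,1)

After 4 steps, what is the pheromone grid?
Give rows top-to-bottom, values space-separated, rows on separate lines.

After step 1: ants at (2,2),(0,2),(0,1)
  0 1 1 1
  0 0 0 0
  0 0 1 0
  2 0 0 0
After step 2: ants at (1,2),(0,3),(0,2)
  0 0 2 2
  0 0 1 0
  0 0 0 0
  1 0 0 0
After step 3: ants at (0,2),(0,2),(0,3)
  0 0 5 3
  0 0 0 0
  0 0 0 0
  0 0 0 0
After step 4: ants at (0,3),(0,3),(0,2)
  0 0 6 6
  0 0 0 0
  0 0 0 0
  0 0 0 0

0 0 6 6
0 0 0 0
0 0 0 0
0 0 0 0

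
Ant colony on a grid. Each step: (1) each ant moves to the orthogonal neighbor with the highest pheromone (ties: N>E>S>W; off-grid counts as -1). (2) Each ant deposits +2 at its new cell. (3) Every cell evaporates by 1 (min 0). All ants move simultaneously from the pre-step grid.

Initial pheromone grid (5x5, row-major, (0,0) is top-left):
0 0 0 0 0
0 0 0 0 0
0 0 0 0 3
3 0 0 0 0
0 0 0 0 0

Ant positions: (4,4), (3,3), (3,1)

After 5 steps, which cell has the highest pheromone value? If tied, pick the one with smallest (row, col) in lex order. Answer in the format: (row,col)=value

Step 1: ant0:(4,4)->N->(3,4) | ant1:(3,3)->N->(2,3) | ant2:(3,1)->W->(3,0)
  grid max=4 at (3,0)
Step 2: ant0:(3,4)->N->(2,4) | ant1:(2,3)->E->(2,4) | ant2:(3,0)->N->(2,0)
  grid max=5 at (2,4)
Step 3: ant0:(2,4)->N->(1,4) | ant1:(2,4)->N->(1,4) | ant2:(2,0)->S->(3,0)
  grid max=4 at (2,4)
Step 4: ant0:(1,4)->S->(2,4) | ant1:(1,4)->S->(2,4) | ant2:(3,0)->N->(2,0)
  grid max=7 at (2,4)
Step 5: ant0:(2,4)->N->(1,4) | ant1:(2,4)->N->(1,4) | ant2:(2,0)->S->(3,0)
  grid max=6 at (2,4)
Final grid:
  0 0 0 0 0
  0 0 0 0 5
  0 0 0 0 6
  4 0 0 0 0
  0 0 0 0 0
Max pheromone 6 at (2,4)

Answer: (2,4)=6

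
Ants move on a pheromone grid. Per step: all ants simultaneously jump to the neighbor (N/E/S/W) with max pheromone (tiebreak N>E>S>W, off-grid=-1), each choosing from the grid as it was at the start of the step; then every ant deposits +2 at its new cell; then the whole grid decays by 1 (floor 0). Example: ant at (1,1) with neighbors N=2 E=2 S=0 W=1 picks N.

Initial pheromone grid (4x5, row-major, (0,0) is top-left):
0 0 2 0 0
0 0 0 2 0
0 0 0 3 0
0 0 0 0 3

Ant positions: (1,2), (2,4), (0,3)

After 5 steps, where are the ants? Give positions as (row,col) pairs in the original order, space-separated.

Step 1: ant0:(1,2)->N->(0,2) | ant1:(2,4)->S->(3,4) | ant2:(0,3)->S->(1,3)
  grid max=4 at (3,4)
Step 2: ant0:(0,2)->E->(0,3) | ant1:(3,4)->N->(2,4) | ant2:(1,3)->S->(2,3)
  grid max=3 at (2,3)
Step 3: ant0:(0,3)->S->(1,3) | ant1:(2,4)->S->(3,4) | ant2:(2,3)->N->(1,3)
  grid max=5 at (1,3)
Step 4: ant0:(1,3)->S->(2,3) | ant1:(3,4)->N->(2,4) | ant2:(1,3)->S->(2,3)
  grid max=5 at (2,3)
Step 5: ant0:(2,3)->N->(1,3) | ant1:(2,4)->W->(2,3) | ant2:(2,3)->N->(1,3)
  grid max=7 at (1,3)

(1,3) (2,3) (1,3)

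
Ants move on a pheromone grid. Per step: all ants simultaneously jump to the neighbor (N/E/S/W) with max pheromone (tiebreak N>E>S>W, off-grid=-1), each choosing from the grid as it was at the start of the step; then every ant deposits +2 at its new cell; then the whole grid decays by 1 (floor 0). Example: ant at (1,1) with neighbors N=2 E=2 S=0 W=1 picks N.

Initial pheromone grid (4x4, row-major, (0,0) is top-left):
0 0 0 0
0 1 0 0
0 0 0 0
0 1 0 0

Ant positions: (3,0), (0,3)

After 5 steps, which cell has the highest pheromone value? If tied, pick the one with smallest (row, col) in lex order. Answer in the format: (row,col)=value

Step 1: ant0:(3,0)->E->(3,1) | ant1:(0,3)->S->(1,3)
  grid max=2 at (3,1)
Step 2: ant0:(3,1)->N->(2,1) | ant1:(1,3)->N->(0,3)
  grid max=1 at (0,3)
Step 3: ant0:(2,1)->S->(3,1) | ant1:(0,3)->S->(1,3)
  grid max=2 at (3,1)
Step 4: ant0:(3,1)->N->(2,1) | ant1:(1,3)->N->(0,3)
  grid max=1 at (0,3)
Step 5: ant0:(2,1)->S->(3,1) | ant1:(0,3)->S->(1,3)
  grid max=2 at (3,1)
Final grid:
  0 0 0 0
  0 0 0 1
  0 0 0 0
  0 2 0 0
Max pheromone 2 at (3,1)

Answer: (3,1)=2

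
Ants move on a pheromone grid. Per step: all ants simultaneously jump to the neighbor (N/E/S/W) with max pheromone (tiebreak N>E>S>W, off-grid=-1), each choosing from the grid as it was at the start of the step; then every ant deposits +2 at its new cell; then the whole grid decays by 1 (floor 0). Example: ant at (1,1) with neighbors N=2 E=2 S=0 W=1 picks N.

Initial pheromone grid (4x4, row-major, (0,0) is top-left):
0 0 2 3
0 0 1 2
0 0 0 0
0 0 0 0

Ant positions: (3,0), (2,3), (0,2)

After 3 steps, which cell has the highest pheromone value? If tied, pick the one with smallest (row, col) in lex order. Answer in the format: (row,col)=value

Step 1: ant0:(3,0)->N->(2,0) | ant1:(2,3)->N->(1,3) | ant2:(0,2)->E->(0,3)
  grid max=4 at (0,3)
Step 2: ant0:(2,0)->N->(1,0) | ant1:(1,3)->N->(0,3) | ant2:(0,3)->S->(1,3)
  grid max=5 at (0,3)
Step 3: ant0:(1,0)->N->(0,0) | ant1:(0,3)->S->(1,3) | ant2:(1,3)->N->(0,3)
  grid max=6 at (0,3)
Final grid:
  1 0 0 6
  0 0 0 5
  0 0 0 0
  0 0 0 0
Max pheromone 6 at (0,3)

Answer: (0,3)=6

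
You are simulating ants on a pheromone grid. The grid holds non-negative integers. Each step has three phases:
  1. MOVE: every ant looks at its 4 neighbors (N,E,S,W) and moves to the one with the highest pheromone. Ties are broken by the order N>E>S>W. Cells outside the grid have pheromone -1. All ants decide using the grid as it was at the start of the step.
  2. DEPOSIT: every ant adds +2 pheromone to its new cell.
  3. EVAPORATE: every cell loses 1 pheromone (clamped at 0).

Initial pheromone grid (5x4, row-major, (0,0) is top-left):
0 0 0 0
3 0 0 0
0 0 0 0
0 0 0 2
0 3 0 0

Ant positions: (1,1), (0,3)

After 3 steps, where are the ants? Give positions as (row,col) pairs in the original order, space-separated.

Step 1: ant0:(1,1)->W->(1,0) | ant1:(0,3)->S->(1,3)
  grid max=4 at (1,0)
Step 2: ant0:(1,0)->N->(0,0) | ant1:(1,3)->N->(0,3)
  grid max=3 at (1,0)
Step 3: ant0:(0,0)->S->(1,0) | ant1:(0,3)->S->(1,3)
  grid max=4 at (1,0)

(1,0) (1,3)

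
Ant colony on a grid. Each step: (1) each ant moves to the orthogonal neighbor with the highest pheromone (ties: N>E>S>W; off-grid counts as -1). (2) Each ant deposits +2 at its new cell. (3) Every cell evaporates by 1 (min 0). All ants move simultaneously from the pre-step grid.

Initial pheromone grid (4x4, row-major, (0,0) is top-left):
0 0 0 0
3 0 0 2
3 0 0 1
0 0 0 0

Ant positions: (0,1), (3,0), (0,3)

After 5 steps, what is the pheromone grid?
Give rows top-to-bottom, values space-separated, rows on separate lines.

After step 1: ants at (0,2),(2,0),(1,3)
  0 0 1 0
  2 0 0 3
  4 0 0 0
  0 0 0 0
After step 2: ants at (0,3),(1,0),(0,3)
  0 0 0 3
  3 0 0 2
  3 0 0 0
  0 0 0 0
After step 3: ants at (1,3),(2,0),(1,3)
  0 0 0 2
  2 0 0 5
  4 0 0 0
  0 0 0 0
After step 4: ants at (0,3),(1,0),(0,3)
  0 0 0 5
  3 0 0 4
  3 0 0 0
  0 0 0 0
After step 5: ants at (1,3),(2,0),(1,3)
  0 0 0 4
  2 0 0 7
  4 0 0 0
  0 0 0 0

0 0 0 4
2 0 0 7
4 0 0 0
0 0 0 0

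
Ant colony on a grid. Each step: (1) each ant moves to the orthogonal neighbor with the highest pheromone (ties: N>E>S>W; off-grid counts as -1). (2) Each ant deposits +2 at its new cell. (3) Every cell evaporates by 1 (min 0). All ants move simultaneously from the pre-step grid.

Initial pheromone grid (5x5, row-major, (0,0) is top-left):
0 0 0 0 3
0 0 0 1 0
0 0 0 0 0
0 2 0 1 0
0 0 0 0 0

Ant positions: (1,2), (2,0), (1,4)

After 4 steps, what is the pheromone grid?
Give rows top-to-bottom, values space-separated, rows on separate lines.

After step 1: ants at (1,3),(1,0),(0,4)
  0 0 0 0 4
  1 0 0 2 0
  0 0 0 0 0
  0 1 0 0 0
  0 0 0 0 0
After step 2: ants at (0,3),(0,0),(1,4)
  1 0 0 1 3
  0 0 0 1 1
  0 0 0 0 0
  0 0 0 0 0
  0 0 0 0 0
After step 3: ants at (0,4),(0,1),(0,4)
  0 1 0 0 6
  0 0 0 0 0
  0 0 0 0 0
  0 0 0 0 0
  0 0 0 0 0
After step 4: ants at (1,4),(0,2),(1,4)
  0 0 1 0 5
  0 0 0 0 3
  0 0 0 0 0
  0 0 0 0 0
  0 0 0 0 0

0 0 1 0 5
0 0 0 0 3
0 0 0 0 0
0 0 0 0 0
0 0 0 0 0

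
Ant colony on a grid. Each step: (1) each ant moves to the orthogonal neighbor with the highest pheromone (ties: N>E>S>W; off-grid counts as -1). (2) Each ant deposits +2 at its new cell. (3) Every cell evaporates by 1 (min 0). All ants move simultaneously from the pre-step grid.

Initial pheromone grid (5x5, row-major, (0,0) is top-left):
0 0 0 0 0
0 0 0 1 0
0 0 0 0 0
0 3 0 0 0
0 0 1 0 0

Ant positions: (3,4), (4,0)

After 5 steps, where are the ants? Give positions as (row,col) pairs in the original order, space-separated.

Step 1: ant0:(3,4)->N->(2,4) | ant1:(4,0)->N->(3,0)
  grid max=2 at (3,1)
Step 2: ant0:(2,4)->N->(1,4) | ant1:(3,0)->E->(3,1)
  grid max=3 at (3,1)
Step 3: ant0:(1,4)->N->(0,4) | ant1:(3,1)->N->(2,1)
  grid max=2 at (3,1)
Step 4: ant0:(0,4)->S->(1,4) | ant1:(2,1)->S->(3,1)
  grid max=3 at (3,1)
Step 5: ant0:(1,4)->N->(0,4) | ant1:(3,1)->N->(2,1)
  grid max=2 at (3,1)

(0,4) (2,1)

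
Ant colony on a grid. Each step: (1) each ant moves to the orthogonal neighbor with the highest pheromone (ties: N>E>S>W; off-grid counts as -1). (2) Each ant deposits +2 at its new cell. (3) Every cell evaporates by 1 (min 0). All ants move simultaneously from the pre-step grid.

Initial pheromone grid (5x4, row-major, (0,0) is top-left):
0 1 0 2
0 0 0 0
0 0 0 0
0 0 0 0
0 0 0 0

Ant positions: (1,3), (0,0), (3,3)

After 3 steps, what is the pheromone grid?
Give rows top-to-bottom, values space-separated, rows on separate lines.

After step 1: ants at (0,3),(0,1),(2,3)
  0 2 0 3
  0 0 0 0
  0 0 0 1
  0 0 0 0
  0 0 0 0
After step 2: ants at (1,3),(0,2),(1,3)
  0 1 1 2
  0 0 0 3
  0 0 0 0
  0 0 0 0
  0 0 0 0
After step 3: ants at (0,3),(0,3),(0,3)
  0 0 0 7
  0 0 0 2
  0 0 0 0
  0 0 0 0
  0 0 0 0

0 0 0 7
0 0 0 2
0 0 0 0
0 0 0 0
0 0 0 0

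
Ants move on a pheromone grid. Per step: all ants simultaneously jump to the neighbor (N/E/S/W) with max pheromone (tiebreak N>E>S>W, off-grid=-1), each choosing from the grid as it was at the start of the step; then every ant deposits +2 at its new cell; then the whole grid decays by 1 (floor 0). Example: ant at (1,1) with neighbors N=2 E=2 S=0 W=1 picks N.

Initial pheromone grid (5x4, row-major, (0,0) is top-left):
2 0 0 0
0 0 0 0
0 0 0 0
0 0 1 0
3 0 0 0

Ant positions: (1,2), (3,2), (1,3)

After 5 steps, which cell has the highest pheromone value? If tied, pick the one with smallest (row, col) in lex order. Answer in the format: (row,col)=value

Answer: (0,2)=9

Derivation:
Step 1: ant0:(1,2)->N->(0,2) | ant1:(3,2)->N->(2,2) | ant2:(1,3)->N->(0,3)
  grid max=2 at (4,0)
Step 2: ant0:(0,2)->E->(0,3) | ant1:(2,2)->N->(1,2) | ant2:(0,3)->W->(0,2)
  grid max=2 at (0,2)
Step 3: ant0:(0,3)->W->(0,2) | ant1:(1,2)->N->(0,2) | ant2:(0,2)->E->(0,3)
  grid max=5 at (0,2)
Step 4: ant0:(0,2)->E->(0,3) | ant1:(0,2)->E->(0,3) | ant2:(0,3)->W->(0,2)
  grid max=6 at (0,2)
Step 5: ant0:(0,3)->W->(0,2) | ant1:(0,3)->W->(0,2) | ant2:(0,2)->E->(0,3)
  grid max=9 at (0,2)
Final grid:
  0 0 9 7
  0 0 0 0
  0 0 0 0
  0 0 0 0
  0 0 0 0
Max pheromone 9 at (0,2)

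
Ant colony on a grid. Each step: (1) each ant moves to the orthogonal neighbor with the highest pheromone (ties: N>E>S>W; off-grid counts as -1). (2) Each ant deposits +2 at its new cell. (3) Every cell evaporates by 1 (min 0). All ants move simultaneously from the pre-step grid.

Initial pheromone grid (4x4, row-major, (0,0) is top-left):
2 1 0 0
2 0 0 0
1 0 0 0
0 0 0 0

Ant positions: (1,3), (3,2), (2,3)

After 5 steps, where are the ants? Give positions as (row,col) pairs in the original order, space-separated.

Step 1: ant0:(1,3)->N->(0,3) | ant1:(3,2)->N->(2,2) | ant2:(2,3)->N->(1,3)
  grid max=1 at (0,0)
Step 2: ant0:(0,3)->S->(1,3) | ant1:(2,2)->N->(1,2) | ant2:(1,3)->N->(0,3)
  grid max=2 at (0,3)
Step 3: ant0:(1,3)->N->(0,3) | ant1:(1,2)->E->(1,3) | ant2:(0,3)->S->(1,3)
  grid max=5 at (1,3)
Step 4: ant0:(0,3)->S->(1,3) | ant1:(1,3)->N->(0,3) | ant2:(1,3)->N->(0,3)
  grid max=6 at (0,3)
Step 5: ant0:(1,3)->N->(0,3) | ant1:(0,3)->S->(1,3) | ant2:(0,3)->S->(1,3)
  grid max=9 at (1,3)

(0,3) (1,3) (1,3)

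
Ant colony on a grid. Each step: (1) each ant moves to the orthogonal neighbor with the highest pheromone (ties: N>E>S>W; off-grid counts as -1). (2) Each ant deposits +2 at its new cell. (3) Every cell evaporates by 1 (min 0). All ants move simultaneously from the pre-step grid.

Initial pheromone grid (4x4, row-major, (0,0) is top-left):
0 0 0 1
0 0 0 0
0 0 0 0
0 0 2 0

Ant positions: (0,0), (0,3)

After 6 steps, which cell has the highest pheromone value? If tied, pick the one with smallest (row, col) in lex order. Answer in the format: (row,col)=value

Step 1: ant0:(0,0)->E->(0,1) | ant1:(0,3)->S->(1,3)
  grid max=1 at (0,1)
Step 2: ant0:(0,1)->E->(0,2) | ant1:(1,3)->N->(0,3)
  grid max=1 at (0,2)
Step 3: ant0:(0,2)->E->(0,3) | ant1:(0,3)->W->(0,2)
  grid max=2 at (0,2)
Step 4: ant0:(0,3)->W->(0,2) | ant1:(0,2)->E->(0,3)
  grid max=3 at (0,2)
Step 5: ant0:(0,2)->E->(0,3) | ant1:(0,3)->W->(0,2)
  grid max=4 at (0,2)
Step 6: ant0:(0,3)->W->(0,2) | ant1:(0,2)->E->(0,3)
  grid max=5 at (0,2)
Final grid:
  0 0 5 5
  0 0 0 0
  0 0 0 0
  0 0 0 0
Max pheromone 5 at (0,2)

Answer: (0,2)=5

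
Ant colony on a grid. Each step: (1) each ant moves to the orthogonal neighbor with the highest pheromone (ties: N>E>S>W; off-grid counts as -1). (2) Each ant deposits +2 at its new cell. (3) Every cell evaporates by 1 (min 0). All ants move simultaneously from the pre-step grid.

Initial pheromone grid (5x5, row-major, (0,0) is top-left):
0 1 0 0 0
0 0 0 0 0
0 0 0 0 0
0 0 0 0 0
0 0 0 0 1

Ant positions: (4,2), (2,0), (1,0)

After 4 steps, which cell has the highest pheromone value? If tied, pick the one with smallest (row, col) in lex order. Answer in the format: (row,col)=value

Answer: (0,0)=4

Derivation:
Step 1: ant0:(4,2)->N->(3,2) | ant1:(2,0)->N->(1,0) | ant2:(1,0)->N->(0,0)
  grid max=1 at (0,0)
Step 2: ant0:(3,2)->N->(2,2) | ant1:(1,0)->N->(0,0) | ant2:(0,0)->S->(1,0)
  grid max=2 at (0,0)
Step 3: ant0:(2,2)->N->(1,2) | ant1:(0,0)->S->(1,0) | ant2:(1,0)->N->(0,0)
  grid max=3 at (0,0)
Step 4: ant0:(1,2)->N->(0,2) | ant1:(1,0)->N->(0,0) | ant2:(0,0)->S->(1,0)
  grid max=4 at (0,0)
Final grid:
  4 0 1 0 0
  4 0 0 0 0
  0 0 0 0 0
  0 0 0 0 0
  0 0 0 0 0
Max pheromone 4 at (0,0)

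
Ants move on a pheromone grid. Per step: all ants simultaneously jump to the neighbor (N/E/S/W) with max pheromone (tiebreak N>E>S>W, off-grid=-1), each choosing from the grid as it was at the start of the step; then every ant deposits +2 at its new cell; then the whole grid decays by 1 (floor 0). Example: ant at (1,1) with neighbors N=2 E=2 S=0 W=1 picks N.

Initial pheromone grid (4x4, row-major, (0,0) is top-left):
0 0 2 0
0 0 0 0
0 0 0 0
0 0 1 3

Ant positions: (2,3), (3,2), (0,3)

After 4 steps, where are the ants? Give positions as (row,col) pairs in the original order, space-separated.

Step 1: ant0:(2,3)->S->(3,3) | ant1:(3,2)->E->(3,3) | ant2:(0,3)->W->(0,2)
  grid max=6 at (3,3)
Step 2: ant0:(3,3)->N->(2,3) | ant1:(3,3)->N->(2,3) | ant2:(0,2)->E->(0,3)
  grid max=5 at (3,3)
Step 3: ant0:(2,3)->S->(3,3) | ant1:(2,3)->S->(3,3) | ant2:(0,3)->W->(0,2)
  grid max=8 at (3,3)
Step 4: ant0:(3,3)->N->(2,3) | ant1:(3,3)->N->(2,3) | ant2:(0,2)->E->(0,3)
  grid max=7 at (3,3)

(2,3) (2,3) (0,3)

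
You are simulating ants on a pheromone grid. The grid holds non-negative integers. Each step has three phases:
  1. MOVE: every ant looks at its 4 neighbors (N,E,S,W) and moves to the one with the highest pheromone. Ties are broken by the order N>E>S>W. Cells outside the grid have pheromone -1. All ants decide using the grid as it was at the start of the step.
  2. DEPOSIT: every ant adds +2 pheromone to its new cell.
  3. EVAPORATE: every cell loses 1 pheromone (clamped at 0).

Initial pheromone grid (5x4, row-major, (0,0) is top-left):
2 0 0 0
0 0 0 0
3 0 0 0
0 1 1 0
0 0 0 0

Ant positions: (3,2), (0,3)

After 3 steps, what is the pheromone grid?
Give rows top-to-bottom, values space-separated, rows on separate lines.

After step 1: ants at (3,1),(1,3)
  1 0 0 0
  0 0 0 1
  2 0 0 0
  0 2 0 0
  0 0 0 0
After step 2: ants at (2,1),(0,3)
  0 0 0 1
  0 0 0 0
  1 1 0 0
  0 1 0 0
  0 0 0 0
After step 3: ants at (3,1),(1,3)
  0 0 0 0
  0 0 0 1
  0 0 0 0
  0 2 0 0
  0 0 0 0

0 0 0 0
0 0 0 1
0 0 0 0
0 2 0 0
0 0 0 0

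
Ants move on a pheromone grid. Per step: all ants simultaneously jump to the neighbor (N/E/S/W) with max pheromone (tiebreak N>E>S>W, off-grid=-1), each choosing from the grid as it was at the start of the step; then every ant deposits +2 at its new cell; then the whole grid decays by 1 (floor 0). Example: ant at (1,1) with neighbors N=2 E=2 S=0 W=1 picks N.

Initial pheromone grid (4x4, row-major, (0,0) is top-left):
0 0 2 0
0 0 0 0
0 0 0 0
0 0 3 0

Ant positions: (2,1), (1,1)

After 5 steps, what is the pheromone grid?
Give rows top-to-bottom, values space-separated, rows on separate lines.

After step 1: ants at (1,1),(0,1)
  0 1 1 0
  0 1 0 0
  0 0 0 0
  0 0 2 0
After step 2: ants at (0,1),(0,2)
  0 2 2 0
  0 0 0 0
  0 0 0 0
  0 0 1 0
After step 3: ants at (0,2),(0,1)
  0 3 3 0
  0 0 0 0
  0 0 0 0
  0 0 0 0
After step 4: ants at (0,1),(0,2)
  0 4 4 0
  0 0 0 0
  0 0 0 0
  0 0 0 0
After step 5: ants at (0,2),(0,1)
  0 5 5 0
  0 0 0 0
  0 0 0 0
  0 0 0 0

0 5 5 0
0 0 0 0
0 0 0 0
0 0 0 0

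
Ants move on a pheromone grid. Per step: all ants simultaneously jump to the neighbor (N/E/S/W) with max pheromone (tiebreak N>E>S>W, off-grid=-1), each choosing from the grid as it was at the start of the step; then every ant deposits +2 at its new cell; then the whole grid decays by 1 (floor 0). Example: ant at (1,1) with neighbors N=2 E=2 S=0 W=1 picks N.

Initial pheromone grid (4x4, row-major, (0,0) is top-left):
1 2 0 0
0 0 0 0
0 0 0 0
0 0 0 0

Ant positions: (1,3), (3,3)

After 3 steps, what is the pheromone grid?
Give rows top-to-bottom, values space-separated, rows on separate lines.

After step 1: ants at (0,3),(2,3)
  0 1 0 1
  0 0 0 0
  0 0 0 1
  0 0 0 0
After step 2: ants at (1,3),(1,3)
  0 0 0 0
  0 0 0 3
  0 0 0 0
  0 0 0 0
After step 3: ants at (0,3),(0,3)
  0 0 0 3
  0 0 0 2
  0 0 0 0
  0 0 0 0

0 0 0 3
0 0 0 2
0 0 0 0
0 0 0 0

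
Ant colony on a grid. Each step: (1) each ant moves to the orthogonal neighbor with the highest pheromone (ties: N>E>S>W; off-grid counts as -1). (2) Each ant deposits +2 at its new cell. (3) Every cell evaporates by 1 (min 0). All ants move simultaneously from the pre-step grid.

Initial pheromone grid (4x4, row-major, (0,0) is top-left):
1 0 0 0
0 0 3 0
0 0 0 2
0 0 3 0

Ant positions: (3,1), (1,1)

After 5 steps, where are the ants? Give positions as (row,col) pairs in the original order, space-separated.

Step 1: ant0:(3,1)->E->(3,2) | ant1:(1,1)->E->(1,2)
  grid max=4 at (1,2)
Step 2: ant0:(3,2)->N->(2,2) | ant1:(1,2)->N->(0,2)
  grid max=3 at (1,2)
Step 3: ant0:(2,2)->N->(1,2) | ant1:(0,2)->S->(1,2)
  grid max=6 at (1,2)
Step 4: ant0:(1,2)->N->(0,2) | ant1:(1,2)->N->(0,2)
  grid max=5 at (1,2)
Step 5: ant0:(0,2)->S->(1,2) | ant1:(0,2)->S->(1,2)
  grid max=8 at (1,2)

(1,2) (1,2)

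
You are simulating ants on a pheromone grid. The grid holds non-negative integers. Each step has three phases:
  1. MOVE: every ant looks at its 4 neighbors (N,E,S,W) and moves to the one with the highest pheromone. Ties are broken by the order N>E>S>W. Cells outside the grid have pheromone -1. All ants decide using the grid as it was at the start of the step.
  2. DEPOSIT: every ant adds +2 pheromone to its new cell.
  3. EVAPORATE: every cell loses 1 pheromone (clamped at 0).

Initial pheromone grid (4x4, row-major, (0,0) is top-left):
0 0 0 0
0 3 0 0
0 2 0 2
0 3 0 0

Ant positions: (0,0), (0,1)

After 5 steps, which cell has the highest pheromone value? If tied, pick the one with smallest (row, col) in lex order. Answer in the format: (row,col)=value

Step 1: ant0:(0,0)->E->(0,1) | ant1:(0,1)->S->(1,1)
  grid max=4 at (1,1)
Step 2: ant0:(0,1)->S->(1,1) | ant1:(1,1)->N->(0,1)
  grid max=5 at (1,1)
Step 3: ant0:(1,1)->N->(0,1) | ant1:(0,1)->S->(1,1)
  grid max=6 at (1,1)
Step 4: ant0:(0,1)->S->(1,1) | ant1:(1,1)->N->(0,1)
  grid max=7 at (1,1)
Step 5: ant0:(1,1)->N->(0,1) | ant1:(0,1)->S->(1,1)
  grid max=8 at (1,1)
Final grid:
  0 5 0 0
  0 8 0 0
  0 0 0 0
  0 0 0 0
Max pheromone 8 at (1,1)

Answer: (1,1)=8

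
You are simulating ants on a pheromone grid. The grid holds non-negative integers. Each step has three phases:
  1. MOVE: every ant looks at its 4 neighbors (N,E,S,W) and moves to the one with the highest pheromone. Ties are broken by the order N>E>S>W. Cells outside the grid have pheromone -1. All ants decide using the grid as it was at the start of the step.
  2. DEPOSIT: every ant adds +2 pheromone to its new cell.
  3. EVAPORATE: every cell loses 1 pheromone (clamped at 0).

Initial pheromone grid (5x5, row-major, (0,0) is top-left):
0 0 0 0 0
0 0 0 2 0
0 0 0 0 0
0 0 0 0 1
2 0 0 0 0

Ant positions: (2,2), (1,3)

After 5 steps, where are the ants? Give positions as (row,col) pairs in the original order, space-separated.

Step 1: ant0:(2,2)->N->(1,2) | ant1:(1,3)->N->(0,3)
  grid max=1 at (0,3)
Step 2: ant0:(1,2)->E->(1,3) | ant1:(0,3)->S->(1,3)
  grid max=4 at (1,3)
Step 3: ant0:(1,3)->N->(0,3) | ant1:(1,3)->N->(0,3)
  grid max=3 at (0,3)
Step 4: ant0:(0,3)->S->(1,3) | ant1:(0,3)->S->(1,3)
  grid max=6 at (1,3)
Step 5: ant0:(1,3)->N->(0,3) | ant1:(1,3)->N->(0,3)
  grid max=5 at (0,3)

(0,3) (0,3)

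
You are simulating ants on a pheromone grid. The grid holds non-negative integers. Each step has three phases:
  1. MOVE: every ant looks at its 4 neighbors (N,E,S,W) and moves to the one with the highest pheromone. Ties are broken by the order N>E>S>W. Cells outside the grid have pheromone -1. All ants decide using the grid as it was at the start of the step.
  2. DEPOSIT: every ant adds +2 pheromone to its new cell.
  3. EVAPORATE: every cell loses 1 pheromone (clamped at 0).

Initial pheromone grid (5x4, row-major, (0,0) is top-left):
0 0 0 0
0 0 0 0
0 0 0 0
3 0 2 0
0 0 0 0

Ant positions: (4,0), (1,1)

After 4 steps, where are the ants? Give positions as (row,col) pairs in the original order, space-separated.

Step 1: ant0:(4,0)->N->(3,0) | ant1:(1,1)->N->(0,1)
  grid max=4 at (3,0)
Step 2: ant0:(3,0)->N->(2,0) | ant1:(0,1)->E->(0,2)
  grid max=3 at (3,0)
Step 3: ant0:(2,0)->S->(3,0) | ant1:(0,2)->E->(0,3)
  grid max=4 at (3,0)
Step 4: ant0:(3,0)->N->(2,0) | ant1:(0,3)->S->(1,3)
  grid max=3 at (3,0)

(2,0) (1,3)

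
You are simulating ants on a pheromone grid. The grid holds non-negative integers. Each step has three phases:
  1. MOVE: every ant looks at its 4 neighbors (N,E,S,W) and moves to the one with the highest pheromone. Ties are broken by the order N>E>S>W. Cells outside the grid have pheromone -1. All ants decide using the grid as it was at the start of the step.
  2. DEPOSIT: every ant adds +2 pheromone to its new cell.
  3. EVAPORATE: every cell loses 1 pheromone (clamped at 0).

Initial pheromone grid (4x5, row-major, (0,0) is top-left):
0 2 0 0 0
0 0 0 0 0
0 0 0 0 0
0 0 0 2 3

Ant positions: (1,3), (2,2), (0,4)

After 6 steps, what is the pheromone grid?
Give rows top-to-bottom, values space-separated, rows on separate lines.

After step 1: ants at (0,3),(1,2),(1,4)
  0 1 0 1 0
  0 0 1 0 1
  0 0 0 0 0
  0 0 0 1 2
After step 2: ants at (0,4),(0,2),(0,4)
  0 0 1 0 3
  0 0 0 0 0
  0 0 0 0 0
  0 0 0 0 1
After step 3: ants at (1,4),(0,3),(1,4)
  0 0 0 1 2
  0 0 0 0 3
  0 0 0 0 0
  0 0 0 0 0
After step 4: ants at (0,4),(0,4),(0,4)
  0 0 0 0 7
  0 0 0 0 2
  0 0 0 0 0
  0 0 0 0 0
After step 5: ants at (1,4),(1,4),(1,4)
  0 0 0 0 6
  0 0 0 0 7
  0 0 0 0 0
  0 0 0 0 0
After step 6: ants at (0,4),(0,4),(0,4)
  0 0 0 0 11
  0 0 0 0 6
  0 0 0 0 0
  0 0 0 0 0

0 0 0 0 11
0 0 0 0 6
0 0 0 0 0
0 0 0 0 0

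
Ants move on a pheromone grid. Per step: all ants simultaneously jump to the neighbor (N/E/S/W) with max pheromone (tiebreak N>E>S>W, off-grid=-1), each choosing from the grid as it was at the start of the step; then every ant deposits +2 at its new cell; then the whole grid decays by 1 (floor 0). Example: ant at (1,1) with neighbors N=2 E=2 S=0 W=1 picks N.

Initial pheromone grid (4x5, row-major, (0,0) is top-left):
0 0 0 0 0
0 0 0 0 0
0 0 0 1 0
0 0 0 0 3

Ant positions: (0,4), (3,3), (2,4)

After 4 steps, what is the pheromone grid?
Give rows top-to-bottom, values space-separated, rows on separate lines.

After step 1: ants at (1,4),(3,4),(3,4)
  0 0 0 0 0
  0 0 0 0 1
  0 0 0 0 0
  0 0 0 0 6
After step 2: ants at (0,4),(2,4),(2,4)
  0 0 0 0 1
  0 0 0 0 0
  0 0 0 0 3
  0 0 0 0 5
After step 3: ants at (1,4),(3,4),(3,4)
  0 0 0 0 0
  0 0 0 0 1
  0 0 0 0 2
  0 0 0 0 8
After step 4: ants at (2,4),(2,4),(2,4)
  0 0 0 0 0
  0 0 0 0 0
  0 0 0 0 7
  0 0 0 0 7

0 0 0 0 0
0 0 0 0 0
0 0 0 0 7
0 0 0 0 7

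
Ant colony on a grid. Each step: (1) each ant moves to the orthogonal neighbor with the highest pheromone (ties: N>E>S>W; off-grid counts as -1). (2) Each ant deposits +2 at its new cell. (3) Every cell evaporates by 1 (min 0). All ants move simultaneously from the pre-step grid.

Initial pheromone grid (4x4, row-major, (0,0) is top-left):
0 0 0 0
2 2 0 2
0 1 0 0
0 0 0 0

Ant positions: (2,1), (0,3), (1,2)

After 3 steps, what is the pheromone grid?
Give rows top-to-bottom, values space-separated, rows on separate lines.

After step 1: ants at (1,1),(1,3),(1,3)
  0 0 0 0
  1 3 0 5
  0 0 0 0
  0 0 0 0
After step 2: ants at (1,0),(0,3),(0,3)
  0 0 0 3
  2 2 0 4
  0 0 0 0
  0 0 0 0
After step 3: ants at (1,1),(1,3),(1,3)
  0 0 0 2
  1 3 0 7
  0 0 0 0
  0 0 0 0

0 0 0 2
1 3 0 7
0 0 0 0
0 0 0 0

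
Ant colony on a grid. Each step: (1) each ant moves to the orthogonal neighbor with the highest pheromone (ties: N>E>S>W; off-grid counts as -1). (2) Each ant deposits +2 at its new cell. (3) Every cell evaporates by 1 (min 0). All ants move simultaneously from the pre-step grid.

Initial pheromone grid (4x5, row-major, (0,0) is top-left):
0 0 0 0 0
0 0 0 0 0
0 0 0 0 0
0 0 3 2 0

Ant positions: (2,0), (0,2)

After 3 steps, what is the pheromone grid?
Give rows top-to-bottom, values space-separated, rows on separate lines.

After step 1: ants at (1,0),(0,3)
  0 0 0 1 0
  1 0 0 0 0
  0 0 0 0 0
  0 0 2 1 0
After step 2: ants at (0,0),(0,4)
  1 0 0 0 1
  0 0 0 0 0
  0 0 0 0 0
  0 0 1 0 0
After step 3: ants at (0,1),(1,4)
  0 1 0 0 0
  0 0 0 0 1
  0 0 0 0 0
  0 0 0 0 0

0 1 0 0 0
0 0 0 0 1
0 0 0 0 0
0 0 0 0 0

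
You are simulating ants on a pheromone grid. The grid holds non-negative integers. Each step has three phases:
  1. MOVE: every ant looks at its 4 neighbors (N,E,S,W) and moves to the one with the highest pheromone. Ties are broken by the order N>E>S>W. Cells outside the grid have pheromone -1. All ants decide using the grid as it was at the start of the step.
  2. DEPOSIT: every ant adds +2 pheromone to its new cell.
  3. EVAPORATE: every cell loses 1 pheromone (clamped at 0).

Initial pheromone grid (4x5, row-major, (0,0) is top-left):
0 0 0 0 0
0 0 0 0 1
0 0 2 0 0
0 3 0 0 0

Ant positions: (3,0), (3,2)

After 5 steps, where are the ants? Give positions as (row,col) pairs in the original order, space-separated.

Step 1: ant0:(3,0)->E->(3,1) | ant1:(3,2)->W->(3,1)
  grid max=6 at (3,1)
Step 2: ant0:(3,1)->N->(2,1) | ant1:(3,1)->N->(2,1)
  grid max=5 at (3,1)
Step 3: ant0:(2,1)->S->(3,1) | ant1:(2,1)->S->(3,1)
  grid max=8 at (3,1)
Step 4: ant0:(3,1)->N->(2,1) | ant1:(3,1)->N->(2,1)
  grid max=7 at (3,1)
Step 5: ant0:(2,1)->S->(3,1) | ant1:(2,1)->S->(3,1)
  grid max=10 at (3,1)

(3,1) (3,1)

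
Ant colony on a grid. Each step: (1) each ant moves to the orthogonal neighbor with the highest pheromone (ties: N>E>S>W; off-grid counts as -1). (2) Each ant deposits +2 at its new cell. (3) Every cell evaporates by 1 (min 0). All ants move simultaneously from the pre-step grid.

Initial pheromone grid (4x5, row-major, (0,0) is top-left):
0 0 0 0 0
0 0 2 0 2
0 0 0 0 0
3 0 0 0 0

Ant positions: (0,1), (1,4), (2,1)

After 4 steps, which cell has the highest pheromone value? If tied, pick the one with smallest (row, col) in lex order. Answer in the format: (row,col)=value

Step 1: ant0:(0,1)->E->(0,2) | ant1:(1,4)->N->(0,4) | ant2:(2,1)->N->(1,1)
  grid max=2 at (3,0)
Step 2: ant0:(0,2)->S->(1,2) | ant1:(0,4)->S->(1,4) | ant2:(1,1)->E->(1,2)
  grid max=4 at (1,2)
Step 3: ant0:(1,2)->N->(0,2) | ant1:(1,4)->N->(0,4) | ant2:(1,2)->N->(0,2)
  grid max=3 at (0,2)
Step 4: ant0:(0,2)->S->(1,2) | ant1:(0,4)->S->(1,4) | ant2:(0,2)->S->(1,2)
  grid max=6 at (1,2)
Final grid:
  0 0 2 0 0
  0 0 6 0 2
  0 0 0 0 0
  0 0 0 0 0
Max pheromone 6 at (1,2)

Answer: (1,2)=6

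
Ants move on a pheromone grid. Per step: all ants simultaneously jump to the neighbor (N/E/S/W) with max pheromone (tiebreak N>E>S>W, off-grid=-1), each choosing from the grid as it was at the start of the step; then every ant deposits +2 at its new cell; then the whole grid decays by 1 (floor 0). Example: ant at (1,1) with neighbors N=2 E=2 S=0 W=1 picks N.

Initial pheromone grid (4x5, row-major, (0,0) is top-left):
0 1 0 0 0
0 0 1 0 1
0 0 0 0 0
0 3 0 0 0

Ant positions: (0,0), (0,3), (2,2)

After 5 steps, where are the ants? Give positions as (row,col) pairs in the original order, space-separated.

Step 1: ant0:(0,0)->E->(0,1) | ant1:(0,3)->E->(0,4) | ant2:(2,2)->N->(1,2)
  grid max=2 at (0,1)
Step 2: ant0:(0,1)->E->(0,2) | ant1:(0,4)->S->(1,4) | ant2:(1,2)->N->(0,2)
  grid max=3 at (0,2)
Step 3: ant0:(0,2)->S->(1,2) | ant1:(1,4)->N->(0,4) | ant2:(0,2)->S->(1,2)
  grid max=4 at (1,2)
Step 4: ant0:(1,2)->N->(0,2) | ant1:(0,4)->S->(1,4) | ant2:(1,2)->N->(0,2)
  grid max=5 at (0,2)
Step 5: ant0:(0,2)->S->(1,2) | ant1:(1,4)->N->(0,4) | ant2:(0,2)->S->(1,2)
  grid max=6 at (1,2)

(1,2) (0,4) (1,2)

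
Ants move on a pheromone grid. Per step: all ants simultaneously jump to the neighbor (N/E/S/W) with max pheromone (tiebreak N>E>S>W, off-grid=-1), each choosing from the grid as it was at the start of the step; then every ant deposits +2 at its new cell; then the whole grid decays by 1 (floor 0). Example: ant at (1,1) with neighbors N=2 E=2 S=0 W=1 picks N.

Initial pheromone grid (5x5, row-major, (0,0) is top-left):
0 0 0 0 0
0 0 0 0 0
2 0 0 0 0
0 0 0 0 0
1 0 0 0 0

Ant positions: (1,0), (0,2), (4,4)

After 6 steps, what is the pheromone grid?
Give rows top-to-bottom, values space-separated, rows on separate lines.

After step 1: ants at (2,0),(0,3),(3,4)
  0 0 0 1 0
  0 0 0 0 0
  3 0 0 0 0
  0 0 0 0 1
  0 0 0 0 0
After step 2: ants at (1,0),(0,4),(2,4)
  0 0 0 0 1
  1 0 0 0 0
  2 0 0 0 1
  0 0 0 0 0
  0 0 0 0 0
After step 3: ants at (2,0),(1,4),(1,4)
  0 0 0 0 0
  0 0 0 0 3
  3 0 0 0 0
  0 0 0 0 0
  0 0 0 0 0
After step 4: ants at (1,0),(0,4),(0,4)
  0 0 0 0 3
  1 0 0 0 2
  2 0 0 0 0
  0 0 0 0 0
  0 0 0 0 0
After step 5: ants at (2,0),(1,4),(1,4)
  0 0 0 0 2
  0 0 0 0 5
  3 0 0 0 0
  0 0 0 0 0
  0 0 0 0 0
After step 6: ants at (1,0),(0,4),(0,4)
  0 0 0 0 5
  1 0 0 0 4
  2 0 0 0 0
  0 0 0 0 0
  0 0 0 0 0

0 0 0 0 5
1 0 0 0 4
2 0 0 0 0
0 0 0 0 0
0 0 0 0 0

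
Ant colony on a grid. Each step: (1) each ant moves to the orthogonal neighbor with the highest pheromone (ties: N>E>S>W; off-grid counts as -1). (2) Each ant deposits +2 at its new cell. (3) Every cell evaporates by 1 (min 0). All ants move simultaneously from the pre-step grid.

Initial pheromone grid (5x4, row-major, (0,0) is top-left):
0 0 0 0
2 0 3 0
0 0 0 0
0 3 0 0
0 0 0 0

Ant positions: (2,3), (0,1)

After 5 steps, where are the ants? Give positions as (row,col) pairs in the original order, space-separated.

Step 1: ant0:(2,3)->N->(1,3) | ant1:(0,1)->E->(0,2)
  grid max=2 at (1,2)
Step 2: ant0:(1,3)->W->(1,2) | ant1:(0,2)->S->(1,2)
  grid max=5 at (1,2)
Step 3: ant0:(1,2)->N->(0,2) | ant1:(1,2)->N->(0,2)
  grid max=4 at (1,2)
Step 4: ant0:(0,2)->S->(1,2) | ant1:(0,2)->S->(1,2)
  grid max=7 at (1,2)
Step 5: ant0:(1,2)->N->(0,2) | ant1:(1,2)->N->(0,2)
  grid max=6 at (1,2)

(0,2) (0,2)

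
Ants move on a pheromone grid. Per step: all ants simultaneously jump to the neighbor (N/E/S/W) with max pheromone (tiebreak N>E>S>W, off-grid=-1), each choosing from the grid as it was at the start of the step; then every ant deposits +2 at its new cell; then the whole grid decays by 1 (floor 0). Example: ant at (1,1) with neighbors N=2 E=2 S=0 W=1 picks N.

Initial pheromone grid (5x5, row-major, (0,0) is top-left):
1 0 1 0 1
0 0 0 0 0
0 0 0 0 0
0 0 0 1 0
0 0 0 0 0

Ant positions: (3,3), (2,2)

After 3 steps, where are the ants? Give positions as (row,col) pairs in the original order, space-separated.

Step 1: ant0:(3,3)->N->(2,3) | ant1:(2,2)->N->(1,2)
  grid max=1 at (1,2)
Step 2: ant0:(2,3)->N->(1,3) | ant1:(1,2)->N->(0,2)
  grid max=1 at (0,2)
Step 3: ant0:(1,3)->N->(0,3) | ant1:(0,2)->E->(0,3)
  grid max=3 at (0,3)

(0,3) (0,3)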